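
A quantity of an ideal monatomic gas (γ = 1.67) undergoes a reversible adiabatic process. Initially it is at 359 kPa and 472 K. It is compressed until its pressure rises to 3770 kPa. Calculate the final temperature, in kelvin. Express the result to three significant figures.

Along an adiabat T P^((1−γ)/γ) is constant, so T₂ = T₁ (P₂/P₁)^((γ−1)/γ).
T₂ = 472 × (3770/359)^(0.401) = 1212 K.

T₂ ≈ 1210 K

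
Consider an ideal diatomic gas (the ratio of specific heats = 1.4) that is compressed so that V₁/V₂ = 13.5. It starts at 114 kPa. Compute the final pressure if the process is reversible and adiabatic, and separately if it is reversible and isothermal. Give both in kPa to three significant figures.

adiabatic: 4360 kPa; isothermal: 1540 kPa

Isothermal: P₂ = P₁(V₁/V₂) = 114×13.5 = 1539 kPa.
Adiabatic: P₂ = P₁(V₁/V₂)^γ = 114×13.5^(1.4) = 4359 kPa.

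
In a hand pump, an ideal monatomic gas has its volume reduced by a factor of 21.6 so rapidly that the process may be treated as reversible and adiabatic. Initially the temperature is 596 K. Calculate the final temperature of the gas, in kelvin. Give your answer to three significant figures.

T₂ ≈ 4620 K

Adiabatic: T₁V₁^(γ−1) = T₂V₂^(γ−1) ⇒ T₂ = T₁ (V₁/V₂)^(γ−1).
For a monatomic ideal gas γ = 5/3, so γ−1 = 2/3.
T₂ = 596 × 21.6^(2/3) = 4623 K.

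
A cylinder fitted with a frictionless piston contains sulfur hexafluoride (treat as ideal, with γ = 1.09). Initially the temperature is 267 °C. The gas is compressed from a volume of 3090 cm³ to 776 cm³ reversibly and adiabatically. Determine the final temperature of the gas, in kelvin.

T₂ ≈ 612 K

Adiabatic: T₁V₁^(γ−1) = T₂V₂^(γ−1) ⇒ T₂ = T₁ (V₁/V₂)^(γ−1).
T₁ = 267 °C = 540.1 K.
T₂ = 540.1 × (3090/776)^(0.09) = 611.7 K.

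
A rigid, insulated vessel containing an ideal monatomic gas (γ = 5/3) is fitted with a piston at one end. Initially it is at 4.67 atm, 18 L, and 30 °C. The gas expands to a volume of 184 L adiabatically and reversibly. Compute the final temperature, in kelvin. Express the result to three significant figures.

T₂ ≈ 64.4 K

For a reversible adiabat TV^(γ−1) is constant, so T₂ = T₁ (V₁/V₂)^(γ−1).
T₁ = 30 °C = 303.1 K.
T₂ = 303.1 × (18/184)^(2/3) = 64.36 K.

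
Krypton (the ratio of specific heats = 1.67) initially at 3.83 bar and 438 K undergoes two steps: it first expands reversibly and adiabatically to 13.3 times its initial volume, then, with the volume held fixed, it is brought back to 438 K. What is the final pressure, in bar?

P₃ ≈ 0.288 bar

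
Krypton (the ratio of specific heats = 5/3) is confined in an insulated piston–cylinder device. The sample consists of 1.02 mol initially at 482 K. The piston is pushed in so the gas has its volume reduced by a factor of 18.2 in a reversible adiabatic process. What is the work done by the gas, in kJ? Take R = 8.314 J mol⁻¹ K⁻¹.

W ≈ -36.3 kJ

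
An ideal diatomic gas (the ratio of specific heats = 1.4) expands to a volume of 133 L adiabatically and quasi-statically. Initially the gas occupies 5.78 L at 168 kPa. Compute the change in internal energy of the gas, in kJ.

ΔU ≈ -1.74 kJ

P₂ = P₁(V₁/V₂)^γ = 168×(5.78/133)^(1.4) = 2.083 kPa.
For a reversible adiabat, W_by_gas = (P₁V₁ − P₂V₂)/(γ−1).
W_by = (168000×0.00578 − 2083×0.133) / (0.4) = 1735 J.
Q = 0 ⇒ ΔU = −W_by = -1735 J.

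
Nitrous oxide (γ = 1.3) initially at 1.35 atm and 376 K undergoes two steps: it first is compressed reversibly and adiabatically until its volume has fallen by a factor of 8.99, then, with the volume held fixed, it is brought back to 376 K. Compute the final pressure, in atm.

P₃ ≈ 12.1 atm

Adiabatic step (PV^γ = const): P₂ = 1.35×8.99^(1.3) = 23.45 atm; T₂ = 376×8.99^(0.3) = 726.6 K.
Isochoric: P₃ = P₂(T₃/T₂) = 23.45 × (376/726.6) = 12.14 atm.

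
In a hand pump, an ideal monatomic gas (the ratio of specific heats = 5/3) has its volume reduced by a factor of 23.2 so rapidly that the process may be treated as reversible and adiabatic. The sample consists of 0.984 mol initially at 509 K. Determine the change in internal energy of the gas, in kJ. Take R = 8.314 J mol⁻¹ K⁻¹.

Adiabatic: T₁V₁^(γ−1) = T₂V₂^(γ−1) ⇒ T₂ = T₁ (V₁/V₂)^(γ−1).
T₂ = 509 × 23.2^(2/3) = 4140 K.
Q = 0, so ΔU = W_on_gas = nCᵥΔT with Cᵥ = R/(γ−1) = 12.47 J/(mol·K).
ΔU = 0.984 × 12.47 × (4140 − 509) = 44560 J.

ΔU ≈ 44.6 kJ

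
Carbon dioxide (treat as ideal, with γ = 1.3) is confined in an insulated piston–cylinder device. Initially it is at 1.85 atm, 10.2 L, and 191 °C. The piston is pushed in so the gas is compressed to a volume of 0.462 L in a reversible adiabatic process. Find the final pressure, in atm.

Adiabatic: P₁V₁^γ = P₂V₂^γ ⇒ P₂ = P₁ (V₁/V₂)^γ.
P₂ = 1.85 × (10.2/0.462)^(1.3) = 103.4 atm.

P₂ ≈ 103 atm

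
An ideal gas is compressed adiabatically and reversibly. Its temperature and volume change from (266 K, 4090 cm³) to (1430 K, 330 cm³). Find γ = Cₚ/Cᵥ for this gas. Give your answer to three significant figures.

TV^(γ−1) = const ⇒ γ − 1 = ln(T₂/T₁) / ln(V₁/V₂).
γ = 1 + ln(1430/266) / ln(4090/330) = 1.668.

γ ≈ 1.67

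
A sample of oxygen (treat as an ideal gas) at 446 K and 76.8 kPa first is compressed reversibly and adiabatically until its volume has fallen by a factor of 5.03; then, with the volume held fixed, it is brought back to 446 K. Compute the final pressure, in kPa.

P₃ ≈ 386 kPa

For a diatomic ideal gas γ = 7/5.
Adiabatic step (PV^γ = const): P₂ = 76.8×5.03^(7/5) = 737.2 kPa; T₂ = 446×5.03^(2/5) = 851.1 K.
Isochoric: P₃ = P₂(T₃/T₂) = 737.2 × (446/851.1) = 386.3 kPa.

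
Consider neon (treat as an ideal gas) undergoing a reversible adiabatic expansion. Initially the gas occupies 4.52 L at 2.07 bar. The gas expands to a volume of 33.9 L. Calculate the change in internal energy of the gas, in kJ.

ΔU ≈ -1.04 kJ

γ = 5/3 for a monatomic ideal gas.
P₂ = P₁(V₁/V₂)^γ = 2.07×(4.52/33.9)^(5/3) = 0.07203 bar.
For a reversible adiabat, W_by_gas = (P₁V₁ − P₂V₂)/(γ−1).
W_by = (207000×0.00452 − 7203×0.0339) / (2/3) = 1037 J.
Q = 0 ⇒ ΔU = −W_by = -1037 J.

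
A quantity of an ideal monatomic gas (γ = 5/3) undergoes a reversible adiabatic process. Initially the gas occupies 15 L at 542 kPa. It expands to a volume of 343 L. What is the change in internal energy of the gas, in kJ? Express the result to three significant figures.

ΔU ≈ -10.7 kJ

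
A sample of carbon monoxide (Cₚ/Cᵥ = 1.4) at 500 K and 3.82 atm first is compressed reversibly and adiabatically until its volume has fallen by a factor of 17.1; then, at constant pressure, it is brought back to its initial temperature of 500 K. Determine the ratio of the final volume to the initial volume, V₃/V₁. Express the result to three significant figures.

V₃/V₁ ≈ 0.0188

Adiabatic step: V₂/V₁ = 0.05848; T₂ = T₁·17.1^(0.4) = 1557 K.
Isobaric step: V₃/V₂ = T₃/T₂ = 500/1557.
V₃/V₁ = (V₂/V₁)(V₃/V₂) = 0.05848 × (500/1557) = 0.01878.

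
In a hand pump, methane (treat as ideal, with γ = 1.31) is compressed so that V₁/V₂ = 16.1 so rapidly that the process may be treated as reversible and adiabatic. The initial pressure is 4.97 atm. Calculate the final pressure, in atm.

P₂ ≈ 189 atm

Adiabatic: P₁V₁^γ = P₂V₂^γ ⇒ P₂ = P₁ (V₁/V₂)^γ.
P₂ = 4.97 × 16.1^(1.31) = 189.4 atm.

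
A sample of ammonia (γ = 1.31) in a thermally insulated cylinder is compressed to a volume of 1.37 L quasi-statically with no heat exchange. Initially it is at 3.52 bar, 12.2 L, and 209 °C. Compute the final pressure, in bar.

P₂ ≈ 61.7 bar

Adiabatic: P₁V₁^γ = P₂V₂^γ ⇒ P₂ = P₁ (V₁/V₂)^γ.
P₂ = 3.52 × (12.2/1.37)^(1.31) = 61.74 bar.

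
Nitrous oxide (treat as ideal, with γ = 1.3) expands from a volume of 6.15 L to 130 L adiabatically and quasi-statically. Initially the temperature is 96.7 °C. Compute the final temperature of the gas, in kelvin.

T₂ ≈ 148 K

For a reversible adiabat TV^(γ−1) is constant, so T₂ = T₁ (V₁/V₂)^(γ−1).
T₁ = 96.7 °C = 369.8 K.
T₂ = 369.8 × (6.15/130)^(0.3) = 148.1 K.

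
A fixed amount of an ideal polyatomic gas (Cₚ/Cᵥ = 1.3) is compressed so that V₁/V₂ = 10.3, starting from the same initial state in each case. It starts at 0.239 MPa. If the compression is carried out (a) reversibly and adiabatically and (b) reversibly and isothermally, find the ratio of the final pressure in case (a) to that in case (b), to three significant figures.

P_adiabatic / P_isothermal ≈ 2.01

Isothermal: P_b = P₁(V₁/V₂) = 0.239×10.3.
Adiabatic: P_a = P₁(V₁/V₂)^γ = 0.239×10.3^(1.3).
P_a/P_b = (V₁/V₂)^(γ−1) = 10.3^(0.3) = 2.013.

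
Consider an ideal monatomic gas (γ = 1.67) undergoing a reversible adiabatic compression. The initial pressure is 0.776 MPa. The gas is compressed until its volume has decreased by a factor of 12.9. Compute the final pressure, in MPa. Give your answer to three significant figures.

P₂ ≈ 55.5 MPa

Adiabatic: P₁V₁^γ = P₂V₂^γ ⇒ P₂ = P₁ (V₁/V₂)^γ.
P₂ = 0.776 × 12.9^(1.67) = 55.53 MPa.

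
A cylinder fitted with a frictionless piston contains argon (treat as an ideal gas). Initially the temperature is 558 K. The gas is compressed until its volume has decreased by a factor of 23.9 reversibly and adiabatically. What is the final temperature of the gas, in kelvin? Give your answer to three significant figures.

T₂ ≈ 4630 K

Adiabatic: T₁V₁^(γ−1) = T₂V₂^(γ−1) ⇒ T₂ = T₁ (V₁/V₂)^(γ−1).
For a monatomic ideal gas γ = 5/3, so γ−1 = 2/3.
T₂ = 558 × 23.9^(2/3) = 4630 K.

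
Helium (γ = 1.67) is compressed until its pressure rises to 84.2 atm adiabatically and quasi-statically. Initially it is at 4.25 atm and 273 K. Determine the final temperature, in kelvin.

Adiabatic: T₂/T₁ = (P₂/P₁)^((γ−1)/γ).
T₂ = 273 × (84.2/4.25)^(0.401) = 904.7 K.

T₂ ≈ 905 K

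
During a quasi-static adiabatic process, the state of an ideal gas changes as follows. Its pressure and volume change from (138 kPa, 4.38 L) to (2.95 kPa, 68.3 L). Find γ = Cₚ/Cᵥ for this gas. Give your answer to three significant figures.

PV^γ = const ⇒ γ = ln(P₂/P₁) / ln(V₁/V₂).
γ = ln(2.95/138) / ln(4.38/68.3) = 1.4.

γ ≈ 1.40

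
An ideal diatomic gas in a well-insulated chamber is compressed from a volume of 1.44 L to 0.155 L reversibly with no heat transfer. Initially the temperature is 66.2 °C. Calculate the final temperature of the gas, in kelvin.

T₂ ≈ 828 K

Adiabatic: T₁V₁^(γ−1) = T₂V₂^(γ−1) ⇒ T₂ = T₁ (V₁/V₂)^(γ−1).
For a diatomic ideal gas γ = 7/5, so γ−1 = 2/5.
T₁ = 66.2 °C = 339.3 K.
T₂ = 339.3 × (1.44/0.155)^(2/5) = 827.7 K.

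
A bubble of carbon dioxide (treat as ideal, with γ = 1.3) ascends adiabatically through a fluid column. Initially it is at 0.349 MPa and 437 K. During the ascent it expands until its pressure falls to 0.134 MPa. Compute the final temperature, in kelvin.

T₂ ≈ 350 K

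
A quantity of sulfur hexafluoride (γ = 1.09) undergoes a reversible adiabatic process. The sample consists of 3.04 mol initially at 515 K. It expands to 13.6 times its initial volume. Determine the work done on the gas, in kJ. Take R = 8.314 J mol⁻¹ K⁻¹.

For a reversible adiabat TV^(γ−1) is constant, so T₂ = T₁ (V₁/V₂)^(γ−1).
T₂ = 515 × (1/13.6)^(0.09) = 407.2 K.
Q = 0, so ΔU = W_on_gas = nCᵥΔT with Cᵥ = R/(γ−1) = 92.38 J/(mol·K).
ΔU = 3.04 × 92.38 × (407.2 − 515) = -30280 J.

W ≈ -30.3 kJ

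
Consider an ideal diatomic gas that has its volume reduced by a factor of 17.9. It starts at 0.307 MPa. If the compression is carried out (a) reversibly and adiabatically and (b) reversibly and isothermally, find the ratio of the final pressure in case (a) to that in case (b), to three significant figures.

For a diatomic ideal gas γ = 7/5.
Isothermal: P_b = P₁(V₁/V₂) = 0.307×17.9.
Adiabatic: P_a = P₁(V₁/V₂)^γ = 0.307×17.9^(7/5).
P_a/P_b = (V₁/V₂)^(γ−1) = 17.9^(2/5) = 3.171.

P_adiabatic / P_isothermal ≈ 3.17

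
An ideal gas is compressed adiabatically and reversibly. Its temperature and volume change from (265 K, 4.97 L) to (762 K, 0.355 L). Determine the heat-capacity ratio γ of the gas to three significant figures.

γ ≈ 1.40

TV^(γ−1) = const ⇒ γ − 1 = ln(T₂/T₁) / ln(V₁/V₂).
γ = 1 + ln(762/265) / ln(4.97/0.355) = 1.4.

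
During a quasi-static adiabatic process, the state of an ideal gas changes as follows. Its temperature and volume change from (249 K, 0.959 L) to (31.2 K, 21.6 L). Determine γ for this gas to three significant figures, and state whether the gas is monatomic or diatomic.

TV^(γ−1) = const ⇒ γ − 1 = ln(T₂/T₁) / ln(V₁/V₂).
γ = 1 + ln(31.2/249) / ln(0.959/21.6) = 1.667.
γ ≈ 1.67 is close to 5/3, so the gas is monatomic.

γ ≈ 1.67; monatomic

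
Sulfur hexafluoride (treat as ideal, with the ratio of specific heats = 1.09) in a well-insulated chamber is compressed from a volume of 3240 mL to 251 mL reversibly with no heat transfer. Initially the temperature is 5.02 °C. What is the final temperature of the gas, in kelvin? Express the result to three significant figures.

Adiabatic: T₁V₁^(γ−1) = T₂V₂^(γ−1) ⇒ T₂ = T₁ (V₁/V₂)^(γ−1).
T₁ = 5.02 °C = 278.2 K.
T₂ = 278.2 × (3240/251)^(0.09) = 350.2 K.

T₂ ≈ 350 K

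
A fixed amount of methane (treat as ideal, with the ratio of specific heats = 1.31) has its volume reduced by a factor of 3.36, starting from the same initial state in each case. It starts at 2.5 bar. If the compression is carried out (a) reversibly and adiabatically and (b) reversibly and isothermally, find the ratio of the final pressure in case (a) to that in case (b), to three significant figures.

Isothermal: P_b = P₁(V₁/V₂) = 2.5×3.36.
Adiabatic: P_a = P₁(V₁/V₂)^γ = 2.5×3.36^(1.31).
P_a/P_b = (V₁/V₂)^(γ−1) = 3.36^(0.31) = 1.456.

P_adiabatic / P_isothermal ≈ 1.46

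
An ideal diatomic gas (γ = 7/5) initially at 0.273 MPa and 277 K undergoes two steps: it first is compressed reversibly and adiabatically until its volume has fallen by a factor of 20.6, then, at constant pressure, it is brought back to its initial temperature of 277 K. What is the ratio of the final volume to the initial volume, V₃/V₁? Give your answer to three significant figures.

V₃/V₁ ≈ 0.0145

Adiabatic step: V₂/V₁ = 0.04854; T₂ = T₁·20.6^(2/5) = 929 K.
Isobaric step: V₃/V₂ = T₃/T₂ = 277/929.
V₃/V₁ = (V₂/V₁)(V₃/V₂) = 0.04854 × (277/929) = 0.01447.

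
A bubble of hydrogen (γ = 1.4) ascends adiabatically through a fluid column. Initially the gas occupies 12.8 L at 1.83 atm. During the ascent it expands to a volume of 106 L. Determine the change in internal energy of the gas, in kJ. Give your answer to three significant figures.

P₂ = P₁(V₁/V₂)^γ = 1.83×(12.8/106)^(1.4) = 0.09487 atm.
For a reversible adiabat, W_by_gas = (P₁V₁ − P₂V₂)/(γ−1).
W_by = (185400×0.0128 − 9612×0.106) / (0.4) = 3386 J.
Q = 0 ⇒ ΔU = −W_by = -3386 J.

ΔU ≈ -3.39 kJ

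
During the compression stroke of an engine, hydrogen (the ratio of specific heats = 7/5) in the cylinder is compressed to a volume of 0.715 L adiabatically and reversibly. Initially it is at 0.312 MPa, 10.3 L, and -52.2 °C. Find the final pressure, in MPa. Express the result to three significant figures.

P₂ ≈ 13.1 MPa

Adiabatic: P₁V₁^γ = P₂V₂^γ ⇒ P₂ = P₁ (V₁/V₂)^γ.
P₂ = 0.312 × (10.3/0.715)^(7/5) = 13.06 MPa.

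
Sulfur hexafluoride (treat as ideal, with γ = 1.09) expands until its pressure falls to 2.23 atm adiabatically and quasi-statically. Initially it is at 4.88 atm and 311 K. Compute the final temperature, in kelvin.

T₂ ≈ 292 K

Adiabatic: T₂/T₁ = (P₂/P₁)^((γ−1)/γ).
T₂ = 311 × (2.23/4.88)^(0.0826) = 291.5 K.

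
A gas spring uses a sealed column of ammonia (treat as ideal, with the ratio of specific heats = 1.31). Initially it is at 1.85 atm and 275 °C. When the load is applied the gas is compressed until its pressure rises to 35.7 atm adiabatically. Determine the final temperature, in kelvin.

T₂ ≈ 1100 K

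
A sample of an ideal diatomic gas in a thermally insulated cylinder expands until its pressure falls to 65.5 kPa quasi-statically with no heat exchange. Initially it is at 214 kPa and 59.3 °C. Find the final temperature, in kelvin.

Along an adiabat T P^((1−γ)/γ) is constant, so T₂ = T₁ (P₂/P₁)^((γ−1)/γ).
For a diatomic ideal gas γ = 7/5, so (γ−1)/γ = 2/7.
T₁ = 59.3 °C = 332.4 K.
T₂ = 332.4 × (65.5/214)^(2/7) = 237 K.

T₂ ≈ 237 K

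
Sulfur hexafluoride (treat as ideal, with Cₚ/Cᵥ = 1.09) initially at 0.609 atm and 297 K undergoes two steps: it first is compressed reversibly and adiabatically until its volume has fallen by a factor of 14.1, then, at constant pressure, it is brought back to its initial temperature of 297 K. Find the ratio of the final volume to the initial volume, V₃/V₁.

Adiabatic step: V₂/V₁ = 0.07092; T₂ = T₁·14.1^(0.09) = 376.9 K.
Isobaric step: V₃/V₂ = T₃/T₂ = 297/376.9.
V₃/V₁ = (V₂/V₁)(V₃/V₂) = 0.07092 × (297/376.9) = 0.05589.

V₃/V₁ ≈ 0.0559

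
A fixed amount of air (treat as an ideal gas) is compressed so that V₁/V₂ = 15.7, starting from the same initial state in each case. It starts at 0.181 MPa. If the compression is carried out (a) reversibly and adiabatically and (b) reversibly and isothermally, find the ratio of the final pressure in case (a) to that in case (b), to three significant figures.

For a diatomic ideal gas γ = 7/5.
Isothermal: P_b = P₁(V₁/V₂) = 0.181×15.7.
Adiabatic: P_a = P₁(V₁/V₂)^γ = 0.181×15.7^(7/5).
P_a/P_b = (V₁/V₂)^(γ−1) = 15.7^(2/5) = 3.009.

P_adiabatic / P_isothermal ≈ 3.01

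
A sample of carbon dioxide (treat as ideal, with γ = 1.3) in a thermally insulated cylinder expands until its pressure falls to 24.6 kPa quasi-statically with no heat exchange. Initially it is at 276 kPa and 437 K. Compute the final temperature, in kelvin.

Along an adiabat T P^((1−γ)/γ) is constant, so T₂ = T₁ (P₂/P₁)^((γ−1)/γ).
T₂ = 437 × (24.6/276)^(0.231) = 250.1 K.

T₂ ≈ 250 K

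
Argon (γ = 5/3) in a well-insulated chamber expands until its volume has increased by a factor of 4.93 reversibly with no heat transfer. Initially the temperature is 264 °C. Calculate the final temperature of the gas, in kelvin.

T₂ ≈ 185 K

For a reversible adiabat TV^(γ−1) is constant, so T₂ = T₁ (V₁/V₂)^(γ−1).
T₁ = 264 °C = 537.1 K.
T₂ = 537.1 × (1/4.93)^(2/3) = 185.4 K.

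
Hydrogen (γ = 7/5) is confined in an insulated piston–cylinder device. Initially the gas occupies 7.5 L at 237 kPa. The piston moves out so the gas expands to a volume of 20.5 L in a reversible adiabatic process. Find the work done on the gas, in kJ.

W ≈ -1.47 kJ

P₂ = P₁(V₁/V₂)^γ = 237×(7.5/20.5)^(7/5) = 57.99 kPa.
For a reversible adiabat, W_by_gas = (P₁V₁ − P₂V₂)/(γ−1).
W_by = (237000×0.0075 − 57990×0.0205) / (2/5) = 1472 J.
W_on_gas = −W_by = -1472 J.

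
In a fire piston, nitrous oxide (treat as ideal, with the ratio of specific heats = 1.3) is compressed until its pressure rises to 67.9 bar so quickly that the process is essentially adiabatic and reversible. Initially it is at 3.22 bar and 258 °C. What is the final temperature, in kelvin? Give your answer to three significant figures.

T₂ ≈ 1070 K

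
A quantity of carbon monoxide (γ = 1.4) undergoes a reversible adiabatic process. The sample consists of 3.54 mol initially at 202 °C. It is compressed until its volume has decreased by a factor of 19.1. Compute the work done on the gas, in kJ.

Adiabatic: T₁V₁^(γ−1) = T₂V₂^(γ−1) ⇒ T₂ = T₁ (V₁/V₂)^(γ−1).
T₁ = 202 °C = 475.1 K.
T₂ = 475.1 × 19.1^(0.4) = 1546 K.
Q = 0, so ΔU = W_on_gas = nCᵥΔT with Cᵥ = R/(γ−1) = 20.79 J/(mol·K).
ΔU = 3.54 × 20.79 × (1546 − 475.1) = 78800 J.

W ≈ 78.8 kJ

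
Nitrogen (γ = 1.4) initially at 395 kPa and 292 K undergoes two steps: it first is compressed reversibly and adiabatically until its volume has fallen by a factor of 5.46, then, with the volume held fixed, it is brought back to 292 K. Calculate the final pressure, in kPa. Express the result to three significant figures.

P₃ ≈ 2160 kPa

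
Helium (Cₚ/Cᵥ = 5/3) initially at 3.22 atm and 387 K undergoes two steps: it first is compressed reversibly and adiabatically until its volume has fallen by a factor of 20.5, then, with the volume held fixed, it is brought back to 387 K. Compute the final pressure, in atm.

Adiabatic step (PV^γ = const): P₂ = 3.22×20.5^(5/3) = 494.4 atm; T₂ = 387×20.5^(2/3) = 2899 K.
Isochoric: P₃ = P₂(T₃/T₂) = 494.4 × (387/2899) = 66.01 atm.

P₃ ≈ 66.0 atm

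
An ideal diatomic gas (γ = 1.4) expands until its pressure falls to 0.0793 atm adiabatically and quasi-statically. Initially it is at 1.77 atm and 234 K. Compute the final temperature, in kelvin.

T₂ ≈ 96.4 K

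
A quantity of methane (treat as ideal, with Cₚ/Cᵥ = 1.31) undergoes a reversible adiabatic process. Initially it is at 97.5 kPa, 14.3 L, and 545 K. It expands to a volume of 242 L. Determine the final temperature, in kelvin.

T₂ ≈ 227 K

Adiabatic: T₁V₁^(γ−1) = T₂V₂^(γ−1) ⇒ T₂ = T₁ (V₁/V₂)^(γ−1).
T₂ = 545 × (14.3/242)^(0.31) = 226.8 K.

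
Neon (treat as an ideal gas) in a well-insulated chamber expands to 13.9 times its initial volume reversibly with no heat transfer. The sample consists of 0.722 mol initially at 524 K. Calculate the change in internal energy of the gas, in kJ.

ΔU ≈ -3.90 kJ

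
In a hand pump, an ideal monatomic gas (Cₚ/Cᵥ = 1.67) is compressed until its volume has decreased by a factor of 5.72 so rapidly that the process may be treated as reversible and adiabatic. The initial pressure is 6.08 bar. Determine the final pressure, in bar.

P₂ ≈ 112 bar

Since PV^γ is constant along a reversible adiabat, P₂ = P₁ (V₁/V₂)^γ.
P₂ = 6.08 × 5.72^(1.67) = 111.9 bar.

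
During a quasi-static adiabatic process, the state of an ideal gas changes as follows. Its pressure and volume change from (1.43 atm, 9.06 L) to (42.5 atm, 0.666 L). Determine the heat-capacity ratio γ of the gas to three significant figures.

PV^γ = const ⇒ γ = ln(P₂/P₁) / ln(V₁/V₂).
γ = ln(42.5/1.43) / ln(9.06/0.666) = 1.299.

γ ≈ 1.30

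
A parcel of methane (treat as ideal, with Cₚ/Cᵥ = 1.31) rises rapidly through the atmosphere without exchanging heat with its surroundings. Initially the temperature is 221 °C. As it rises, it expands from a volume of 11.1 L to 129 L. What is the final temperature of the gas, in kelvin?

Adiabatic: T₁V₁^(γ−1) = T₂V₂^(γ−1) ⇒ T₂ = T₁ (V₁/V₂)^(γ−1).
T₁ = 221 °C = 494.1 K.
T₂ = 494.1 × (11.1/129)^(0.31) = 231 K.

T₂ ≈ 231 K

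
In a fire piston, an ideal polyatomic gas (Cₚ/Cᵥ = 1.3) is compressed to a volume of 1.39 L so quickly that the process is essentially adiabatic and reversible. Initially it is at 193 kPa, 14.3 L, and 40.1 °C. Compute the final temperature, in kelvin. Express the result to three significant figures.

T₂ ≈ 630 K

Adiabatic: T₁V₁^(γ−1) = T₂V₂^(γ−1) ⇒ T₂ = T₁ (V₁/V₂)^(γ−1).
T₁ = 40.1 °C = 313.2 K.
T₂ = 313.2 × (14.3/1.39)^(0.3) = 630.4 K.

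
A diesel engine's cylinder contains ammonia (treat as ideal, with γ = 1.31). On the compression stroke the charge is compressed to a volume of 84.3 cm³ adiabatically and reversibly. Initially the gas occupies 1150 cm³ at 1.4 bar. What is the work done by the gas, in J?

P₂ = P₁(V₁/V₂)^γ = 1.4×(1150/84.3)^(1.31) = 42.93 bar.
For a reversible adiabat, W_by_gas = (P₁V₁ − P₂V₂)/(γ−1).
W_by = (140000×0.00115 − 4.293×10^6×8.43×10^-5) / (0.31) = -648.2 J.

W ≈ -648 J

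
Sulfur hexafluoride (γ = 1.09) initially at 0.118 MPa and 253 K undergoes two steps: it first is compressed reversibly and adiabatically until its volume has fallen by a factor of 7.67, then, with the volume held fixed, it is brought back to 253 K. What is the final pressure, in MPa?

Adiabatic step (PV^γ = const): P₂ = 0.118×7.67^(1.09) = 1.087 MPa; T₂ = 253×7.67^(0.09) = 303.9 K.
Isochoric: P₃ = P₂(T₃/T₂) = 1.087 × (253/303.9) = 0.9051 MPa.

P₃ ≈ 0.905 MPa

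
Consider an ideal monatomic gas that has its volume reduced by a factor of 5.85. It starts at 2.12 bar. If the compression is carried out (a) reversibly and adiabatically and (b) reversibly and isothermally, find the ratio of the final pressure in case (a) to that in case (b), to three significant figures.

P_adiabatic / P_isothermal ≈ 3.25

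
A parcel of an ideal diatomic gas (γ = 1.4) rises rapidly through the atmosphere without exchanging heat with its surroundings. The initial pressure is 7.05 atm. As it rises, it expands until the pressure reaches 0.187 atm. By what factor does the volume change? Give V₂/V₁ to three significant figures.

V₂/V₁ ≈ 13.4

From PV^γ = const, V₂/V₁ = (P₁/P₂)^(1/γ).
V₂/V₁ = (7.05/0.187)^(0.714) = 13.36.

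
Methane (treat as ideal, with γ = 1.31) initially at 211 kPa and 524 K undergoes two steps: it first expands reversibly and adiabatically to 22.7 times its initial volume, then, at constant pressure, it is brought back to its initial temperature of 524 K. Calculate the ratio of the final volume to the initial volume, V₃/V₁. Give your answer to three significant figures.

V₃/V₁ ≈ 59.8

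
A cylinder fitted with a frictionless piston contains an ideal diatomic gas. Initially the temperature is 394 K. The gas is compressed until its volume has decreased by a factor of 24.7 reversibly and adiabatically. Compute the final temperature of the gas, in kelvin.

T₂ ≈ 1420 K

For a reversible adiabat TV^(γ−1) is constant, so T₂ = T₁ (V₁/V₂)^(γ−1).
For a diatomic ideal gas γ = 7/5, so γ−1 = 2/5.
T₂ = 394 × 24.7^(2/5) = 1421 K.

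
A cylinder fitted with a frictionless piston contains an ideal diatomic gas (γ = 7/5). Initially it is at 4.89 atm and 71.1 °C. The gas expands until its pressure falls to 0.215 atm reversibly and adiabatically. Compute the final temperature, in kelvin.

T₂ ≈ 141 K

Adiabatic: T₂/T₁ = (P₂/P₁)^((γ−1)/γ).
T₁ = 71.1 °C = 344.2 K.
T₂ = 344.2 × (0.215/4.89)^(2/7) = 141 K.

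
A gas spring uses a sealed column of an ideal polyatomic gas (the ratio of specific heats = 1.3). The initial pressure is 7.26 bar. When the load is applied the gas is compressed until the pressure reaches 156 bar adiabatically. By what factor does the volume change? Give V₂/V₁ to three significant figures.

V₂/V₁ ≈ 0.0945

From PV^γ = const, V₂/V₁ = (P₁/P₂)^(1/γ).
V₂/V₁ = (7.26/156)^(0.769) = 0.09446.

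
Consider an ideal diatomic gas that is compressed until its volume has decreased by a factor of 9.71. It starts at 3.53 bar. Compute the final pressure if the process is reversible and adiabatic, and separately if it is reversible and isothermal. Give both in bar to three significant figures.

adiabatic: 85.1 bar; isothermal: 34.3 bar

For a diatomic ideal gas γ = 7/5.
Isothermal: P₂ = P₁(V₁/V₂) = 3.53×9.71 = 34.28 bar.
Adiabatic: P₂ = P₁(V₁/V₂)^γ = 3.53×9.71^(7/5) = 85.09 bar.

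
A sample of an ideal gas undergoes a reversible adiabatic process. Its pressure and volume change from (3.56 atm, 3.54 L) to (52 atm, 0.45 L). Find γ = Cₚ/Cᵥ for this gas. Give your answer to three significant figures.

γ ≈ 1.30

PV^γ = const ⇒ γ = ln(P₂/P₁) / ln(V₁/V₂).
γ = ln(52/3.56) / ln(3.54/0.45) = 1.3.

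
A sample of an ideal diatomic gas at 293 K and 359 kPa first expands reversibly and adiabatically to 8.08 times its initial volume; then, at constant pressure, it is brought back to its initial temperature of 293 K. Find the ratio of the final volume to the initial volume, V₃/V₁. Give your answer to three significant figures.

For a diatomic ideal gas γ = 7/5.
Adiabatic step: V₂/V₁ = 8.08; T₂ = T₁·(1/8.08)^(2/5) = 127 K.
Isobaric step: V₃/V₂ = T₃/T₂ = 293/127.
V₃/V₁ = (V₂/V₁)(V₃/V₂) = 8.08 × (293/127) = 18.64.

V₃/V₁ ≈ 18.6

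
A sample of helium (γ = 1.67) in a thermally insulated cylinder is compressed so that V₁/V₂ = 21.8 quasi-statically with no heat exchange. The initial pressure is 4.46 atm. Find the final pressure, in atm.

Since PV^γ is constant along a reversible adiabat, P₂ = P₁ (V₁/V₂)^γ.
P₂ = 4.46 × 21.8^(1.67) = 766.6 atm.

P₂ ≈ 767 atm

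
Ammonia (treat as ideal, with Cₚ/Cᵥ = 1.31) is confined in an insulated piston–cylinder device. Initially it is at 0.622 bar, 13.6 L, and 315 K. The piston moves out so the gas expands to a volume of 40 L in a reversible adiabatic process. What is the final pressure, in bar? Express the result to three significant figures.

P₂ ≈ 0.151 bar

Adiabatic: P₁V₁^γ = P₂V₂^γ ⇒ P₂ = P₁ (V₁/V₂)^γ.
P₂ = 0.622 × (13.6/40)^(1.31) = 0.1514 bar.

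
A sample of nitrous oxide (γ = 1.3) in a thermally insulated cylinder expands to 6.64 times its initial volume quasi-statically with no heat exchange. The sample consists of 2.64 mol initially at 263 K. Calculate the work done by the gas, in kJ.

W ≈ 8.34 kJ

For a reversible adiabat TV^(γ−1) is constant, so T₂ = T₁ (V₁/V₂)^(γ−1).
T₂ = 263 × (1/6.64)^(0.3) = 149 K.
Q = 0, so ΔU = W_on_gas = nCᵥΔT with Cᵥ = R/(γ−1) = 27.71 J/(mol·K).
ΔU = 2.64 × 27.71 × (149 − 263) = -8338 J.
Work done by the gas = −ΔU = 8338 J.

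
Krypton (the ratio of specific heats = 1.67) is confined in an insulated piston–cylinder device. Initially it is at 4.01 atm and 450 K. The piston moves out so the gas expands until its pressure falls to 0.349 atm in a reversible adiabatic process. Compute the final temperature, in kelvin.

Adiabatic: T₂/T₁ = (P₂/P₁)^((γ−1)/γ).
T₂ = 450 × (0.349/4.01)^(0.401) = 169 K.

T₂ ≈ 169 K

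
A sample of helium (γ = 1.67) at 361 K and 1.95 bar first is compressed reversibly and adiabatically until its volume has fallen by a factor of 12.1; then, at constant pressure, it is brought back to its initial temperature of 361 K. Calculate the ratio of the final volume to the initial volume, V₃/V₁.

Adiabatic step: V₂/V₁ = 0.08264; T₂ = T₁·12.1^(0.67) = 1919 K.
Isobaric step: V₃/V₂ = T₃/T₂ = 361/1919.
V₃/V₁ = (V₂/V₁)(V₃/V₂) = 0.08264 × (361/1919) = 0.01555.

V₃/V₁ ≈ 0.0156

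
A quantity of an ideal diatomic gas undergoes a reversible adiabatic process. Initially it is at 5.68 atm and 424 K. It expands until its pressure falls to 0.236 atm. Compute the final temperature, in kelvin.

T₂ ≈ 171 K

Adiabatic: T₂/T₁ = (P₂/P₁)^((γ−1)/γ).
For a diatomic ideal gas γ = 7/5, so (γ−1)/γ = 2/7.
T₂ = 424 × (0.236/5.68)^(2/7) = 170.9 K.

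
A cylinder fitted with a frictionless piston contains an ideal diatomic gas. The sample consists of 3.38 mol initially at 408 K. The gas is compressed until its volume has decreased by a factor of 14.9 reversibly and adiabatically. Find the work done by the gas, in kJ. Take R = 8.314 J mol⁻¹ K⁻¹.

W ≈ -55.8 kJ

Adiabatic: T₁V₁^(γ−1) = T₂V₂^(γ−1) ⇒ T₂ = T₁ (V₁/V₂)^(γ−1).
γ = 7/5 for a diatomic ideal gas, so γ−1 = 2/5.
T₂ = 408 × 14.9^(2/5) = 1202 K.
Q = 0, so ΔU = W_on_gas = nCᵥΔT with Cᵥ = R/(γ−1) = 20.79 J/(mol·K).
ΔU = 3.38 × 20.79 × (1202 − 408) = 55790 J.
Work done by the gas = −ΔU = -55790 J.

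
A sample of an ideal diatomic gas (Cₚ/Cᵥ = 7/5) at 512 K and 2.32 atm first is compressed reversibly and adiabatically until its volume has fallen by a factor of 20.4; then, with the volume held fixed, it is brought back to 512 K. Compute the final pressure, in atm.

P₃ ≈ 47.3 atm

Adiabatic step (PV^γ = const): P₂ = 2.32×20.4^(7/5) = 158.1 atm; T₂ = 512×20.4^(2/5) = 1710 K.
Isochoric: P₃ = P₂(T₃/T₂) = 158.1 × (512/1710) = 47.33 atm.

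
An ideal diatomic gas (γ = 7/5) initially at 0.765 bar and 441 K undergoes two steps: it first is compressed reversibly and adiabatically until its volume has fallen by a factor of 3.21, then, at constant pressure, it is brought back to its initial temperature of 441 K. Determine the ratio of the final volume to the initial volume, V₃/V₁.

Adiabatic step: V₂/V₁ = 0.3115; T₂ = T₁·3.21^(2/5) = 703.1 K.
Isobaric step: V₃/V₂ = T₃/T₂ = 441/703.1.
V₃/V₁ = (V₂/V₁)(V₃/V₂) = 0.3115 × (441/703.1) = 0.1954.

V₃/V₁ ≈ 0.195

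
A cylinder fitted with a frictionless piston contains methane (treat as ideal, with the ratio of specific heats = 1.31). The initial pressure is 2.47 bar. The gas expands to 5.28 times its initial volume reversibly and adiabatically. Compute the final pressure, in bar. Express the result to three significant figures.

Since PV^γ is constant along a reversible adiabat, P₂ = P₁ (V₁/V₂)^γ.
P₂ = 2.47 × (1/5.28)^(1.31) = 0.2793 bar.

P₂ ≈ 0.279 bar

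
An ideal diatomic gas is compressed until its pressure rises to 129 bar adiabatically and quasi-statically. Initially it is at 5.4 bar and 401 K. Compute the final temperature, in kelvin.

T₂ ≈ 993 K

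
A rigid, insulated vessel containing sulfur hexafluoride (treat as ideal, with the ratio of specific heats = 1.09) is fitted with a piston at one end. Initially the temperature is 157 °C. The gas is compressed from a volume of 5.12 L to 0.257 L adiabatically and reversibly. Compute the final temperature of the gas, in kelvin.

Adiabatic: T₁V₁^(γ−1) = T₂V₂^(γ−1) ⇒ T₂ = T₁ (V₁/V₂)^(γ−1).
T₁ = 157 °C = 430.1 K.
T₂ = 430.1 × (5.12/0.257)^(0.09) = 563.1 K.

T₂ ≈ 563 K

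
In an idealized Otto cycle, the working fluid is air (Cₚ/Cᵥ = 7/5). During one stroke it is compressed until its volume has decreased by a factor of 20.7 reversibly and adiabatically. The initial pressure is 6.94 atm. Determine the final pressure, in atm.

P₂ ≈ 483 atm

Since PV^γ is constant along a reversible adiabat, P₂ = P₁ (V₁/V₂)^γ.
P₂ = 6.94 × 20.7^(7/5) = 482.7 atm.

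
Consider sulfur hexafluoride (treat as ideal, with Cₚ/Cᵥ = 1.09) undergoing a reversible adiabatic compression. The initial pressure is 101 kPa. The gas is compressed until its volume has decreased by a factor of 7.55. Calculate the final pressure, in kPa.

P₂ ≈ 915 kPa

Since PV^γ is constant along a reversible adiabat, P₂ = P₁ (V₁/V₂)^γ.
P₂ = 101 × 7.55^(1.09) = 914.7 kPa.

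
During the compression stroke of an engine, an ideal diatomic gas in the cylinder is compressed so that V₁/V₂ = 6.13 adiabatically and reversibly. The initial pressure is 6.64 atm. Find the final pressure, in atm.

P₂ ≈ 84.1 atm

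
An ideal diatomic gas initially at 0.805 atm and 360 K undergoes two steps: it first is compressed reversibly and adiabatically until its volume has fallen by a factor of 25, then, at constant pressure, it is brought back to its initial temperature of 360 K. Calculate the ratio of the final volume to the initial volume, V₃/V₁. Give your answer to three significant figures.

For a diatomic ideal gas γ = 7/5.
Adiabatic step: V₂/V₁ = 0.04; T₂ = T₁·25^(2/5) = 1305 K.
Isobaric step: V₃/V₂ = T₃/T₂ = 360/1305.
V₃/V₁ = (V₂/V₁)(V₃/V₂) = 0.04 × (360/1305) = 0.01104.

V₃/V₁ ≈ 0.0110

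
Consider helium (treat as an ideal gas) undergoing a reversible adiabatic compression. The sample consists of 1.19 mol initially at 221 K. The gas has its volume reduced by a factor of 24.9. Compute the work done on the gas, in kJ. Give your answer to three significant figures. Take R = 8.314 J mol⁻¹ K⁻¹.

W ≈ 24.7 kJ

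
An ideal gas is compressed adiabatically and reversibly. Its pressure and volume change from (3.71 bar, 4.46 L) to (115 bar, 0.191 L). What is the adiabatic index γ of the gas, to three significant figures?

PV^γ = const ⇒ γ = ln(P₂/P₁) / ln(V₁/V₂).
γ = ln(115/3.71) / ln(4.46/0.191) = 1.09.

γ ≈ 1.09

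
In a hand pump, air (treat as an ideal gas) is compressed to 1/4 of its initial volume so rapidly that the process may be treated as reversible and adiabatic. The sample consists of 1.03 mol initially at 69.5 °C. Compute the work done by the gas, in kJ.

W ≈ -5.44 kJ

For a reversible adiabat TV^(γ−1) is constant, so T₂ = T₁ (V₁/V₂)^(γ−1).
γ = 7/5 for a diatomic ideal gas, so γ−1 = 2/5.
T₁ = 69.5 °C = 342.6 K.
T₂ = 342.6 × 4^(2/5) = 596.6 K.
Q = 0, so ΔU = W_on_gas = nCᵥΔT with Cᵥ = R/(γ−1) = 20.79 J/(mol·K).
ΔU = 1.03 × 20.79 × (596.6 − 342.6) = 5436 J.
Work done by the gas = −ΔU = -5436 J.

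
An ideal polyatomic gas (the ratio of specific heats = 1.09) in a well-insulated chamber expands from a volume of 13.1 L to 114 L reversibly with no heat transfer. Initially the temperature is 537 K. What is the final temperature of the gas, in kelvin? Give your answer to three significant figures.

For a reversible adiabat TV^(γ−1) is constant, so T₂ = T₁ (V₁/V₂)^(γ−1).
T₂ = 537 × (13.1/114)^(0.09) = 442 K.

T₂ ≈ 442 K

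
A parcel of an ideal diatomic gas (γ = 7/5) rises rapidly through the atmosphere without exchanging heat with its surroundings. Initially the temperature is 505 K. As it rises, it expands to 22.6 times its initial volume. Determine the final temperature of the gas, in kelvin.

Adiabatic: T₁V₁^(γ−1) = T₂V₂^(γ−1) ⇒ T₂ = T₁ (V₁/V₂)^(γ−1).
T₂ = 505 × (1/22.6)^(2/5) = 145.1 K.

T₂ ≈ 145 K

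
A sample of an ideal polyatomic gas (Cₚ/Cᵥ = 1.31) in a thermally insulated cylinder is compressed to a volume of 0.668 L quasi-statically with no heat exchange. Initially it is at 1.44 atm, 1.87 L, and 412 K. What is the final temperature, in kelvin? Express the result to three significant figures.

T₂ ≈ 567 K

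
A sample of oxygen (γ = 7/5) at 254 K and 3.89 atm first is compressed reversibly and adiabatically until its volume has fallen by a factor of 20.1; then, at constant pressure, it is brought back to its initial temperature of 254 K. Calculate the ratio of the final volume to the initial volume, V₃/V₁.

V₃/V₁ ≈ 0.0150

Adiabatic step: V₂/V₁ = 0.04975; T₂ = T₁·20.1^(2/5) = 843.6 K.
Isobaric step: V₃/V₂ = T₃/T₂ = 254/843.6.
V₃/V₁ = (V₂/V₁)(V₃/V₂) = 0.04975 × (254/843.6) = 0.01498.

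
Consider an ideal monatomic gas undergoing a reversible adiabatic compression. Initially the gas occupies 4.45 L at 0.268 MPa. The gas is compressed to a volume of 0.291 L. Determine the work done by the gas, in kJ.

W ≈ -9.23 kJ

γ = 5/3 for a monatomic ideal gas.
P₂ = P₁(V₁/V₂)^γ = 0.268×(4.45/0.291)^(5/3) = 25.25 MPa.
For a reversible adiabat, W_by_gas = (P₁V₁ − P₂V₂)/(γ−1).
W_by = (268000×0.00445 − 2.525×10^7×0.000291) / (2/3) = -9232 J.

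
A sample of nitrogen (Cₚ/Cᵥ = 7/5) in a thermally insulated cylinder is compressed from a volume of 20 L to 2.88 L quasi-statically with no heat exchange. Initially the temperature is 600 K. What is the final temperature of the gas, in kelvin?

Adiabatic: T₁V₁^(γ−1) = T₂V₂^(γ−1) ⇒ T₂ = T₁ (V₁/V₂)^(γ−1).
T₂ = 600 × (20/2.88)^(2/5) = 1303 K.

T₂ ≈ 1300 K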